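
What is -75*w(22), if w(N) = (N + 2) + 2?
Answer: -1950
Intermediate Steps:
w(N) = 4 + N (w(N) = (2 + N) + 2 = 4 + N)
-75*w(22) = -75*(4 + 22) = -75*26 = -1950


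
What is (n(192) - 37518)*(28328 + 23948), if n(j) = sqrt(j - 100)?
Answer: -1961290968 + 104552*sqrt(23) ≈ -1.9608e+9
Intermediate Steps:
n(j) = sqrt(-100 + j)
(n(192) - 37518)*(28328 + 23948) = (sqrt(-100 + 192) - 37518)*(28328 + 23948) = (sqrt(92) - 37518)*52276 = (2*sqrt(23) - 37518)*52276 = (-37518 + 2*sqrt(23))*52276 = -1961290968 + 104552*sqrt(23)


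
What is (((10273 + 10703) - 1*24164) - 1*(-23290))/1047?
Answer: 20102/1047 ≈ 19.200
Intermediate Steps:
(((10273 + 10703) - 1*24164) - 1*(-23290))/1047 = ((20976 - 24164) + 23290)*(1/1047) = (-3188 + 23290)*(1/1047) = 20102*(1/1047) = 20102/1047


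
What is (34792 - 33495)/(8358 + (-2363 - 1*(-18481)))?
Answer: 1297/24476 ≈ 0.052991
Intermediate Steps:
(34792 - 33495)/(8358 + (-2363 - 1*(-18481))) = 1297/(8358 + (-2363 + 18481)) = 1297/(8358 + 16118) = 1297/24476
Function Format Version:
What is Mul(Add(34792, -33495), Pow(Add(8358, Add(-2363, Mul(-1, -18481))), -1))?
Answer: Rational(1297, 24476) ≈ 0.052991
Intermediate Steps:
Mul(Add(34792, -33495), Pow(Add(8358, Add(-2363, Mul(-1, -18481))), -1)) = Mul(1297, Pow(Add(8358, Add(-2363, 18481)), -1)) = Mul(1297, Pow(Add(8358, 16118), -1)) = Mul(1297, Pow(24476, -1)) = Mul(1297, Rational(1, 24476)) = Rational(1297, 24476)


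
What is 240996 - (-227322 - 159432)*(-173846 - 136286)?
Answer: -119944550532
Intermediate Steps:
240996 - (-227322 - 159432)*(-173846 - 136286) = 240996 - (-386754)*(-310132) = 240996 - 1*119944791528 = 240996 - 119944791528 = -119944550532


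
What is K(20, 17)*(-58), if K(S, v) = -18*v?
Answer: 17748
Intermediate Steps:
K(20, 17)*(-58) = -18*17*(-58) = -306*(-58) = 17748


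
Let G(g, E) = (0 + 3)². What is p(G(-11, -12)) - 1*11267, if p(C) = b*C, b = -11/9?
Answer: -11278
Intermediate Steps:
G(g, E) = 9 (G(g, E) = 3² = 9)
b = -11/9 (b = -11*⅑ = -11/9 ≈ -1.2222)
p(C) = -11*C/9
p(G(-11, -12)) - 1*11267 = -11/9*9 - 1*11267 = -11 - 11267 = -11278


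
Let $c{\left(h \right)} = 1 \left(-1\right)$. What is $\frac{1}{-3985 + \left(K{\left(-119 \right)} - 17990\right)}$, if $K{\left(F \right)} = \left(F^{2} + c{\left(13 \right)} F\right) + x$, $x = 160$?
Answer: $- \frac{1}{7535} \approx -0.00013271$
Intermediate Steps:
$c{\left(h \right)} = -1$
$K{\left(F \right)} = 160 + F^{2} - F$ ($K{\left(F \right)} = \left(F^{2} - F\right) + 160 = 160 + F^{2} - F$)
$\frac{1}{-3985 + \left(K{\left(-119 \right)} - 17990\right)} = \frac{1}{-3985 + \left(\left(160 + \left(-119\right)^{2} - -119\right) - 17990\right)} = \frac{1}{-3985 + \left(\left(160 + 14161 + 119\right) - 17990\right)} = \frac{1}{-3985 + \left(14440 - 17990\right)} = \frac{1}{-3985 - 3550} = \frac{1}{-7535} = - \frac{1}{7535}$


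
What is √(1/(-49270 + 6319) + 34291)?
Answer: 2*√15814909753935/42951 ≈ 185.18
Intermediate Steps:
√(1/(-49270 + 6319) + 34291) = √(1/(-42951) + 34291) = √(-1/42951 + 34291) = √(1472832740/42951) = 2*√15814909753935/42951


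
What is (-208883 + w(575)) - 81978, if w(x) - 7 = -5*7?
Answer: -290889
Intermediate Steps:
w(x) = -28 (w(x) = 7 - 5*7 = 7 - 35 = -28)
(-208883 + w(575)) - 81978 = (-208883 - 28) - 81978 = -208911 - 81978 = -290889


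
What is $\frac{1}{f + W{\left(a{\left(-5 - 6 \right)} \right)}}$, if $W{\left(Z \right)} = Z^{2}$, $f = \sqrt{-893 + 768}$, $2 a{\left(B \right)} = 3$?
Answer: $\frac{36}{2081} - \frac{80 i \sqrt{5}}{2081} \approx 0.017299 - 0.085961 i$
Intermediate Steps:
$a{\left(B \right)} = \frac{3}{2}$ ($a{\left(B \right)} = \frac{1}{2} \cdot 3 = \frac{3}{2}$)
$f = 5 i \sqrt{5}$ ($f = \sqrt{-125} = 5 i \sqrt{5} \approx 11.18 i$)
$\frac{1}{f + W{\left(a{\left(-5 - 6 \right)} \right)}} = \frac{1}{5 i \sqrt{5} + \left(\frac{3}{2}\right)^{2}} = \frac{1}{5 i \sqrt{5} + \frac{9}{4}} = \frac{1}{\frac{9}{4} + 5 i \sqrt{5}}$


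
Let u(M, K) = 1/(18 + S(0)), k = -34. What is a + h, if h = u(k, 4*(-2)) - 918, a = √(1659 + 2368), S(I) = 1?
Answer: -17441/19 + √4027 ≈ -854.49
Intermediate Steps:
u(M, K) = 1/19 (u(M, K) = 1/(18 + 1) = 1/19)
a = √4027 ≈ 63.459
h = -17441/19 (h = 1/19 - 918 = -17441/19 ≈ -917.95)
a + h = √4027 - 17441/19 = -17441/19 + √4027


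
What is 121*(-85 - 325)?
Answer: -49610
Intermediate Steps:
121*(-85 - 325) = 121*(-410) = -49610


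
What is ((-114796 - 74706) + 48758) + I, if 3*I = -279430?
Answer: -701662/3 ≈ -2.3389e+5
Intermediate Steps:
I = -279430/3 (I = (⅓)*(-279430) = -279430/3 ≈ -93143.)
((-114796 - 74706) + 48758) + I = ((-114796 - 74706) + 48758) - 279430/3 = (-189502 + 48758) - 279430/3 = -140744 - 279430/3 = -701662/3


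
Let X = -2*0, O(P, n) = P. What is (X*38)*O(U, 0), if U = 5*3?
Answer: 0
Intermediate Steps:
U = 15
X = 0
(X*38)*O(U, 0) = (0*38)*15 = 0*15 = 0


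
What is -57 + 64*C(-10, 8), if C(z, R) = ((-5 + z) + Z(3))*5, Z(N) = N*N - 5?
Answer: -3577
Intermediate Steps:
Z(N) = -5 + N² (Z(N) = N² - 5 = -5 + N²)
C(z, R) = -5 + 5*z (C(z, R) = ((-5 + z) + (-5 + 3²))*5 = ((-5 + z) + (-5 + 9))*5 = ((-5 + z) + 4)*5 = (-1 + z)*5 = -5 + 5*z)
-57 + 64*C(-10, 8) = -57 + 64*(-5 + 5*(-10)) = -57 + 64*(-5 - 50) = -57 + 64*(-55) = -57 - 3520 = -3577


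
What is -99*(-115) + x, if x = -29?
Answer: 11356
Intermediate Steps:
-99*(-115) + x = -99*(-115) - 29 = 11385 - 29 = 11356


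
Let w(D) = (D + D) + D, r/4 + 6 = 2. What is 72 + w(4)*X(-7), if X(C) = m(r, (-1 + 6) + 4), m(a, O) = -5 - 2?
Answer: -12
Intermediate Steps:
r = -16 (r = -24 + 4*2 = -24 + 8 = -16)
w(D) = 3*D (w(D) = 2*D + D = 3*D)
m(a, O) = -7
X(C) = -7
72 + w(4)*X(-7) = 72 + (3*4)*(-7) = 72 + 12*(-7) = 72 - 84 = -12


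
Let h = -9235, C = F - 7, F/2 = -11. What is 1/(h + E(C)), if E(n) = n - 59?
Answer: -1/9323 ≈ -0.00010726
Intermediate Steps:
F = -22 (F = 2*(-11) = -22)
C = -29 (C = -22 - 7 = -29)
E(n) = -59 + n
1/(h + E(C)) = 1/(-9235 + (-59 - 29)) = 1/(-9235 - 88) = 1/(-9323) = -1/9323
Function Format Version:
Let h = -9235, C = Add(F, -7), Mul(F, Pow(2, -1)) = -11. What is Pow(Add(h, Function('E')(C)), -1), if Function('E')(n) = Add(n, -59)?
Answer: Rational(-1, 9323) ≈ -0.00010726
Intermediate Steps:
F = -22 (F = Mul(2, -11) = -22)
C = -29 (C = Add(-22, -7) = -29)
Function('E')(n) = Add(-59, n)
Pow(Add(h, Function('E')(C)), -1) = Pow(Add(-9235, Add(-59, -29)), -1) = Pow(Add(-9235, -88), -1) = Pow(-9323, -1) = Rational(-1, 9323)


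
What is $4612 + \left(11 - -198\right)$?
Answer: $4821$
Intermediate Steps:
$4612 + \left(11 - -198\right) = 4612 + \left(11 + 198\right) = 4612 + 209 = 4821$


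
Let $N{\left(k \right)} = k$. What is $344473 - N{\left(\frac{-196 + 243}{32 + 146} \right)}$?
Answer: $\frac{61316147}{178} \approx 3.4447 \cdot 10^{5}$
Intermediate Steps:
$344473 - N{\left(\frac{-196 + 243}{32 + 146} \right)} = 344473 - \frac{-196 + 243}{32 + 146} = 344473 - \frac{47}{178} = \frac{61316147}{178}$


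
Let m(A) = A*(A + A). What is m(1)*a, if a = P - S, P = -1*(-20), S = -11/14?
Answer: 291/7 ≈ 41.571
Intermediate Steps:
m(A) = 2*A² (m(A) = A*(2*A) = 2*A²)
S = -11/14 (S = -11*1/14 = -11/14 ≈ -0.78571)
P = 20
a = 291/14 (a = 20 - 1*(-11/14) = 20 + 11/14 = 291/14 ≈ 20.786)
m(1)*a = (2*1²)*(291/14) = (2*1)*(291/14) = 2*(291/14) = 291/7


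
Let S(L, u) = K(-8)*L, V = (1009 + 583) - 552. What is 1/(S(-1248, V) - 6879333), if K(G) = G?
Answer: -1/6869349 ≈ -1.4557e-7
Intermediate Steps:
V = 1040 (V = 1592 - 552 = 1040)
S(L, u) = -8*L
1/(S(-1248, V) - 6879333) = 1/(-8*(-1248) - 6879333) = 1/(9984 - 6879333) = 1/(-6869349) = -1/6869349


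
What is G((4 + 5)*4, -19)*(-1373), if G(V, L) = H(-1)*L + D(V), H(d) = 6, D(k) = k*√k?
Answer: -140046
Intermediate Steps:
D(k) = k^(3/2)
G(V, L) = V^(3/2) + 6*L (G(V, L) = 6*L + V^(3/2) = V^(3/2) + 6*L)
G((4 + 5)*4, -19)*(-1373) = (((4 + 5)*4)^(3/2) + 6*(-19))*(-1373) = ((9*4)^(3/2) - 114)*(-1373) = (36^(3/2) - 114)*(-1373) = (216 - 114)*(-1373) = 102*(-1373) = -140046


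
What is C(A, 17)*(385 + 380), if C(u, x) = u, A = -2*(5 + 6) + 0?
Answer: -16830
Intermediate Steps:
A = -22 (A = -2*11 + 0 = -22 + 0 = -22)
C(A, 17)*(385 + 380) = -22*(385 + 380) = -22*765 = -16830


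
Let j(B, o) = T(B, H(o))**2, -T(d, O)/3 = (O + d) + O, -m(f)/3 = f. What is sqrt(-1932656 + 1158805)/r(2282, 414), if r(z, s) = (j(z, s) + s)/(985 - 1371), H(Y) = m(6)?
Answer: -2509*I*sqrt(4579)/22700529 ≈ -0.0074791*I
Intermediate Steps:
m(f) = -3*f
H(Y) = -18 (H(Y) = -3*6 = -18)
T(d, O) = -6*O - 3*d (T(d, O) = -3*((O + d) + O) = -3*(d + 2*O) = -6*O - 3*d)
j(B, o) = (108 - 3*B)**2 (j(B, o) = (-6*(-18) - 3*B)**2 = (108 - 3*B)**2)
r(z, s) = -9*(-36 + z)**2/386 - s/386 (r(z, s) = (9*(-36 + z)**2 + s)/(985 - 1371) = (s + 9*(-36 + z)**2)/(-386) = (s + 9*(-36 + z)**2)*(-1/386) = -9*(-36 + z)**2/386 - s/386)
sqrt(-1932656 + 1158805)/r(2282, 414) = sqrt(-1932656 + 1158805)/(-9*(-36 + 2282)**2/386 - 1/386*414) = sqrt(-773851)/(-9/386*2246**2 - 207/193) = (13*I*sqrt(4579))/(-9/386*5044516 - 207/193) = (13*I*sqrt(4579))/(-22700322/193 - 207/193) = (13*I*sqrt(4579))/(-22700529/193) = (13*I*sqrt(4579))*(-193/22700529) = -2509*I*sqrt(4579)/22700529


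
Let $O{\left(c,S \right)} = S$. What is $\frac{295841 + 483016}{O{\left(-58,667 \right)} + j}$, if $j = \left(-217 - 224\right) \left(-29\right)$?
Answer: $\frac{778857}{13456} \approx 57.882$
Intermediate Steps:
$j = 12789$ ($j = \left(-441\right) \left(-29\right) = 12789$)
$\frac{295841 + 483016}{O{\left(-58,667 \right)} + j} = \frac{295841 + 483016}{667 + 12789} = \frac{778857}{13456}$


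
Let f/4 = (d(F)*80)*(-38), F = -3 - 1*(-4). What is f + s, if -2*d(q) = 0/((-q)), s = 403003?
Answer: 403003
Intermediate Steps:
F = 1 (F = -3 + 4 = 1)
d(q) = 0 (d(q) = -0/((-q)) = -0*(-1/q) = -½*0 = 0)
f = 0 (f = 4*((0*80)*(-38)) = 4*(0*(-38)) = 4*0 = 0)
f + s = 0 + 403003 = 403003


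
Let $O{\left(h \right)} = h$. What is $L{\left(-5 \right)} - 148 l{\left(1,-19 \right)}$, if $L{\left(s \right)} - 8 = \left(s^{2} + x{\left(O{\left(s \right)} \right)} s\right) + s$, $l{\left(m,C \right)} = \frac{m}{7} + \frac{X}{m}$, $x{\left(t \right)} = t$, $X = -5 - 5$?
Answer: $\frac{10583}{7} \approx 1511.9$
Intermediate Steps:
$X = -10$ ($X = -5 - 5 = -10$)
$l{\left(m,C \right)} = - \frac{10}{m} + \frac{m}{7}$ ($l{\left(m,C \right)} = \frac{m}{7} - \frac{10}{m} = - \frac{10}{m} + \frac{m}{7}$)
$L{\left(s \right)} = 8 + s + 2 s^{2}$ ($L{\left(s \right)} = 8 + \left(\left(s^{2} + s s\right) + s\right) = 8 + \left(\left(s^{2} + s^{2}\right) + s\right) = 8 + \left(2 s^{2} + s\right) = 8 + \left(s + 2 s^{2}\right) = 8 + s + 2 s^{2}$)
$L{\left(-5 \right)} - 148 l{\left(1,-19 \right)} = \left(8 - 5 + 2 \left(-5\right)^{2}\right) - 148 \left(- \frac{10}{1} + \frac{1}{7} \cdot 1\right) = \left(8 - 5 + 2 \cdot 25\right) - 148 \left(\left(-10\right) 1 + \frac{1}{7}\right) = \left(8 - 5 + 50\right) - 148 \left(-10 + \frac{1}{7}\right) = 53 - - \frac{10212}{7} = 53 + \frac{10212}{7} = \frac{10583}{7}$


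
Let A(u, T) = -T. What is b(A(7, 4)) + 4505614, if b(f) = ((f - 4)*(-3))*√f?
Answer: 4505614 + 48*I ≈ 4.5056e+6 + 48.0*I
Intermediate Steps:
b(f) = √f*(12 - 3*f) (b(f) = ((-4 + f)*(-3))*√f = (12 - 3*f)*√f = √f*(12 - 3*f))
b(A(7, 4)) + 4505614 = 3*√(-1*4)*(4 - (-1)*4) + 4505614 = 3*√(-4)*(4 - 1*(-4)) + 4505614 = 3*(2*I)*(4 + 4) + 4505614 = 3*(2*I)*8 + 4505614 = 48*I + 4505614 = 4505614 + 48*I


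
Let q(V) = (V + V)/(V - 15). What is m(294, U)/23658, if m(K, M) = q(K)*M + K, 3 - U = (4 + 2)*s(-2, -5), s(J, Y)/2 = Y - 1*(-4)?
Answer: 5047/366699 ≈ 0.013763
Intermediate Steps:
s(J, Y) = 8 + 2*Y (s(J, Y) = 2*(Y - 1*(-4)) = 2*(Y + 4) = 2*(4 + Y) = 8 + 2*Y)
U = 15 (U = 3 - (4 + 2)*(8 + 2*(-5)) = 3 - 6*(8 - 10) = 3 - 6*(-2) = 3 - 1*(-12) = 3 + 12 = 15)
q(V) = 2*V/(-15 + V) (q(V) = (2*V)/(-15 + V) = 2*V/(-15 + V))
m(K, M) = K + 2*K*M/(-15 + K) (m(K, M) = (2*K/(-15 + K))*M + K = 2*K*M/(-15 + K) + K = K + 2*K*M/(-15 + K))
m(294, U)/23658 = (294*(-15 + 294 + 2*15)/(-15 + 294))/23658 = (294*(-15 + 294 + 30)/279)*(1/23658) = (294*(1/279)*309)*(1/23658) = (10094/31)*(1/23658) = 5047/366699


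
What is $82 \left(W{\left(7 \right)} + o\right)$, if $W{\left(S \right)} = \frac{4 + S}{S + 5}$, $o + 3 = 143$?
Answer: $\frac{69331}{6} \approx 11555.0$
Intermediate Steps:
$o = 140$ ($o = -3 + 143 = 140$)
$W{\left(S \right)} = \frac{4 + S}{5 + S}$
$82 \left(W{\left(7 \right)} + o\right) = 82 \left(\frac{4 + 7}{5 + 7} + 140\right) = 82 \left(\frac{1}{12} \cdot 11 + 140\right) = 82 \left(\frac{11}{12} + 140\right) = 82 \cdot \frac{1691}{12} = \frac{69331}{6}$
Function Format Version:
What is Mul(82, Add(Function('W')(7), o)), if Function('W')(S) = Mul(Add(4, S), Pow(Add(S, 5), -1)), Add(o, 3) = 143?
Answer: Rational(69331, 6) ≈ 11555.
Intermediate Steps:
o = 140 (o = Add(-3, 143) = 140)
Function('W')(S) = Mul(Pow(Add(5, S), -1), Add(4, S)) (Function('W')(S) = Mul(Add(4, S), Pow(Add(5, S), -1)) = Mul(Pow(Add(5, S), -1), Add(4, S)))
Mul(82, Add(Function('W')(7), o)) = Mul(82, Add(Mul(Pow(Add(5, 7), -1), Add(4, 7)), 140)) = Mul(82, Add(Mul(Pow(12, -1), 11), 140)) = Mul(82, Add(Mul(Rational(1, 12), 11), 140)) = Mul(82, Add(Rational(11, 12), 140)) = Mul(82, Rational(1691, 12)) = Rational(69331, 6)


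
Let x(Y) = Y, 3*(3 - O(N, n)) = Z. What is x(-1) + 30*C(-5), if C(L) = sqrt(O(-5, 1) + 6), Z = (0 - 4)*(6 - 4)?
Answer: -1 + 10*sqrt(105) ≈ 101.47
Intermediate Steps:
Z = -8 (Z = -4*2 = -8)
O(N, n) = 17/3 (O(N, n) = 3 - 1/3*(-8) = 3 + 8/3 = 17/3)
C(L) = sqrt(105)/3 (C(L) = sqrt(17/3 + 6) = sqrt(35/3) = sqrt(105)/3)
x(-1) + 30*C(-5) = -1 + 30*(sqrt(105)/3) = -1 + 10*sqrt(105)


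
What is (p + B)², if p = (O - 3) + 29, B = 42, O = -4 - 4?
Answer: 3600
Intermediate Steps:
O = -8
p = 18 (p = (-8 - 3) + 29 = -11 + 29 = 18)
(p + B)² = (18 + 42)² = 60² = 3600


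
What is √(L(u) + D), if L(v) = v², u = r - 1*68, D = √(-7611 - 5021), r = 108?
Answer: √(1600 + 2*I*√3158) ≈ 40.025 + 1.404*I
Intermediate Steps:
D = 2*I*√3158 (D = √(-12632) = 2*I*√3158 ≈ 112.39*I)
u = 40 (u = 108 - 1*68 = 108 - 68 = 40)
√(L(u) + D) = √(40² + 2*I*√3158) = √(1600 + 2*I*√3158)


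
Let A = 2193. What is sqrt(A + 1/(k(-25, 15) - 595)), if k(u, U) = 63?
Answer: 5*sqrt(6206711)/266 ≈ 46.829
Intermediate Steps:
sqrt(A + 1/(k(-25, 15) - 595)) = sqrt(2193 + 1/(63 - 595)) = sqrt(2193 + 1/(-532)) = sqrt(2193 - 1/532) = sqrt(1166675/532) = 5*sqrt(6206711)/266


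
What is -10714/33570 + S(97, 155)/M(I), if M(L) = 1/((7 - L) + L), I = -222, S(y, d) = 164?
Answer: 19263823/16785 ≈ 1147.7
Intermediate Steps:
M(L) = ⅐ (M(L) = 1/7 = ⅐)
-10714/33570 + S(97, 155)/M(I) = -10714/33570 + 164/(⅐) = -10714*1/33570 + 164*7 = -5357/16785 + 1148 = 19263823/16785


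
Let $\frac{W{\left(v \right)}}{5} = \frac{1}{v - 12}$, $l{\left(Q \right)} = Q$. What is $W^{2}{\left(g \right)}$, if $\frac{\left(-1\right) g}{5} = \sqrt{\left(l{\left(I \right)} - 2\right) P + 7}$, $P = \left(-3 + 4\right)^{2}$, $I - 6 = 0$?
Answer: $\frac{10475}{17161} - \frac{3000 \sqrt{11}}{17161} \approx 0.0306$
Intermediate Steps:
$I = 6$ ($I = 6 + 0 = 6$)
$P = 1$ ($P = 1^{2} = 1$)
$g = - 5 \sqrt{11}$ ($g = - 5 \sqrt{\left(6 - 2\right) 1 + 7} = - 5 \sqrt{4 \cdot 1 + 7} = - 5 \sqrt{4 + 7} = - 5 \sqrt{11} \approx -16.583$)
$W{\left(v \right)} = \frac{5}{-12 + v}$ ($W{\left(v \right)} = \frac{5}{v - 12} = \frac{5}{-12 + v}$)
$W^{2}{\left(g \right)} = \left(\frac{5}{-12 - 5 \sqrt{11}}\right)^{2} = \frac{25}{\left(-12 - 5 \sqrt{11}\right)^{2}}$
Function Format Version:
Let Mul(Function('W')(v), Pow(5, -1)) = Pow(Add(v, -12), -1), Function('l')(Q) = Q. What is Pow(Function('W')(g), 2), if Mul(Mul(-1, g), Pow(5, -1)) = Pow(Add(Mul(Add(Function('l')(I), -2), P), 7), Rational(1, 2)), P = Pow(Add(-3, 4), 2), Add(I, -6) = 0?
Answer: Add(Rational(10475, 17161), Mul(Rational(-3000, 17161), Pow(11, Rational(1, 2)))) ≈ 0.030600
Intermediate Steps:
I = 6 (I = Add(6, 0) = 6)
P = 1 (P = Pow(1, 2) = 1)
g = Mul(-5, Pow(11, Rational(1, 2))) (g = Mul(-5, Pow(Add(Mul(Add(6, -2), 1), 7), Rational(1, 2))) = Mul(-5, Pow(Add(Mul(4, 1), 7), Rational(1, 2))) = Mul(-5, Pow(Add(4, 7), Rational(1, 2))) = Mul(-5, Pow(11, Rational(1, 2))) ≈ -16.583)
Function('W')(v) = Mul(5, Pow(Add(-12, v), -1)) (Function('W')(v) = Mul(5, Pow(Add(v, -12), -1)) = Mul(5, Pow(Add(-12, v), -1)))
Pow(Function('W')(g), 2) = Pow(Mul(5, Pow(Add(-12, Mul(-5, Pow(11, Rational(1, 2)))), -1)), 2) = Mul(25, Pow(Add(-12, Mul(-5, Pow(11, Rational(1, 2)))), -2))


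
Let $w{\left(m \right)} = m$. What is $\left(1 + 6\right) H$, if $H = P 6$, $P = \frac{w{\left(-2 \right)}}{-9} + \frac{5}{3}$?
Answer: $\frac{238}{3} \approx 79.333$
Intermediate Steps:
$P = \frac{17}{9}$ ($P = - \frac{2}{-9} + \frac{5}{3} = \left(-2\right) \left(- \frac{1}{9}\right) + 5 \cdot \frac{1}{3} = \frac{2}{9} + \frac{5}{3} = \frac{17}{9} \approx 1.8889$)
$H = \frac{34}{3}$ ($H = \frac{17}{9} \cdot 6 = \frac{34}{3} \approx 11.333$)
$\left(1 + 6\right) H = \left(1 + 6\right) \frac{34}{3} = 7 \cdot \frac{34}{3} = \frac{238}{3}$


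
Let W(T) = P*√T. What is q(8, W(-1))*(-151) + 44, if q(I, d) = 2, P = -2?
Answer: -258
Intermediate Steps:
W(T) = -2*√T
q(8, W(-1))*(-151) + 44 = 2*(-151) + 44 = -302 + 44 = -258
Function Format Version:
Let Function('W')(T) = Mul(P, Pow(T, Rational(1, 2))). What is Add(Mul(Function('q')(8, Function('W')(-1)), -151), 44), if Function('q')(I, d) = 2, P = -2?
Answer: -258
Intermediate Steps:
Function('W')(T) = Mul(-2, Pow(T, Rational(1, 2)))
Add(Mul(Function('q')(8, Function('W')(-1)), -151), 44) = Add(Mul(2, -151), 44) = Add(-302, 44) = -258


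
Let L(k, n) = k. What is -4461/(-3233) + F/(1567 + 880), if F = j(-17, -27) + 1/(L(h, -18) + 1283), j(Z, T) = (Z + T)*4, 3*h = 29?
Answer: 40125904501/30679443578 ≈ 1.3079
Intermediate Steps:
h = 29/3 (h = (⅓)*29 = 29/3 ≈ 9.6667)
j(Z, T) = 4*T + 4*Z (j(Z, T) = (T + Z)*4 = 4*T + 4*Z)
F = -682525/3878 (F = (4*(-27) + 4*(-17)) + 1/(29/3 + 1283) = (-108 - 68) + 1/(3878/3) = -176 + 3/3878 = -682525/3878 ≈ -176.00)
-4461/(-3233) + F/(1567 + 880) = -4461/(-3233) - 682525/(3878*(1567 + 880)) = -4461*(-1/3233) - 682525/3878/2447 = 4461/3233 - 682525/3878*1/2447 = 4461/3233 - 682525/9489466 = 40125904501/30679443578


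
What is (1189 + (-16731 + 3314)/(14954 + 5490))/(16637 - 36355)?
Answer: -24294499/403114792 ≈ -0.060267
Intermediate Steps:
(1189 + (-16731 + 3314)/(14954 + 5490))/(16637 - 36355) = (1189 - 13417/20444)/(-19718) = (1189 - 13417*1/20444)*(-1/19718) = (1189 - 13417/20444)*(-1/19718) = (24294499/20444)*(-1/19718) = -24294499/403114792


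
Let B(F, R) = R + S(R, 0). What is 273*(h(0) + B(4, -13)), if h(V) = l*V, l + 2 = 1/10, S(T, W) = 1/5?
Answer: -17472/5 ≈ -3494.4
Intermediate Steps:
S(T, W) = 1/5
l = -19/10 (l = -2 + 1/10 = -19/10 ≈ -1.9000)
h(V) = -19*V/10
B(F, R) = 1/5 + R (B(F, R) = R + 1/5 = 1/5 + R)
273*(h(0) + B(4, -13)) = 273*(-19/10*0 + (1/5 - 13)) = 273*(0 - 64/5) = 273*(-64/5) = -17472/5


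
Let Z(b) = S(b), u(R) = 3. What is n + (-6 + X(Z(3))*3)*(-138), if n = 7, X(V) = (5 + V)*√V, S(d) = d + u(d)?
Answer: 835 - 4554*√6 ≈ -10320.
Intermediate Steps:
S(d) = 3 + d (S(d) = d + 3 = 3 + d)
Z(b) = 3 + b
X(V) = √V*(5 + V)
n + (-6 + X(Z(3))*3)*(-138) = 7 + (-6 + (√(3 + 3)*(5 + (3 + 3)))*3)*(-138) = 7 + (-6 + (√6*(5 + 6))*3)*(-138) = 7 + (-6 + (√6*11)*3)*(-138) = 7 + (-6 + (11*√6)*3)*(-138) = 7 + (-6 + 33*√6)*(-138) = 7 + (828 - 4554*√6) = 835 - 4554*√6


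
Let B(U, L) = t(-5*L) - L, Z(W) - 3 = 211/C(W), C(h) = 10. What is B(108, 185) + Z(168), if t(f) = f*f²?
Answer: -7914532859/10 ≈ -7.9145e+8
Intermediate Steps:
t(f) = f³
Z(W) = 241/10 (Z(W) = 3 + 211/10 = 241/10)
B(U, L) = -L - 125*L³ (B(U, L) = (-5*L)³ - L = -125*L³ - L = -L - 125*L³)
B(108, 185) + Z(168) = (-1*185 - 125*185³) + 241/10 = (-185 - 125*6331625) + 241/10 = (-185 - 791453125) + 241/10 = -791453310 + 241/10 = -7914532859/10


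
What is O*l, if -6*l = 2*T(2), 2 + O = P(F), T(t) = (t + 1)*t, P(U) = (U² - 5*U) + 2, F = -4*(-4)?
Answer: -352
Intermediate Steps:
F = 16
P(U) = 2 + U² - 5*U
T(t) = t*(1 + t) (T(t) = (1 + t)*t = t*(1 + t))
O = 176 (O = -2 + (2 + 16² - 5*16) = -2 + (2 + 256 - 80) = -2 + 178 = 176)
l = -2 (l = -2*(1 + 2)/3 = -2*3/3 = -6/3 = -⅙*12 = -2)
O*l = 176*(-2) = -352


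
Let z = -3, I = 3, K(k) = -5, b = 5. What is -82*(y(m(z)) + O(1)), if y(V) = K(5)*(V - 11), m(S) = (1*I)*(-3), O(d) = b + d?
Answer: -8692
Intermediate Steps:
O(d) = 5 + d
m(S) = -9 (m(S) = (1*3)*(-3) = 3*(-3) = -9)
y(V) = 55 - 5*V (y(V) = -5*(V - 11) = -5*(-11 + V) = 55 - 5*V)
-82*(y(m(z)) + O(1)) = -82*((55 - 5*(-9)) + (5 + 1)) = -82*((55 + 45) + 6) = -82*(100 + 6) = -82*106 = -8692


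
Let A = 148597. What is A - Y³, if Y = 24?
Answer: 134773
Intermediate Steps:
A - Y³ = 148597 - 1*24³ = 148597 - 1*13824 = 148597 - 13824 = 134773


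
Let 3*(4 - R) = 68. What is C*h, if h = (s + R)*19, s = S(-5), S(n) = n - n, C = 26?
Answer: -27664/3 ≈ -9221.3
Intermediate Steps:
R = -56/3 (R = 4 - ⅓*68 = 4 - 68/3 = -56/3 ≈ -18.667)
S(n) = 0
s = 0
h = -1064/3 (h = (0 - 56/3)*19 = -56/3*19 = -1064/3 ≈ -354.67)
C*h = 26*(-1064/3) = -27664/3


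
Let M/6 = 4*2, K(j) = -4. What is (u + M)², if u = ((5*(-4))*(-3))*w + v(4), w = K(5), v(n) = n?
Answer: 35344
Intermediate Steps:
w = -4
M = 48 (M = 6*(4*2) = 6*8 = 48)
u = -236 (u = ((5*(-4))*(-3))*(-4) + 4 = -20*(-3)*(-4) + 4 = 60*(-4) + 4 = -240 + 4 = -236)
(u + M)² = (-236 + 48)² = (-188)² = 35344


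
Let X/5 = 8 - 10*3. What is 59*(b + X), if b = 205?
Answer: 5605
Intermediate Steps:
X = -110 (X = 5*(8 - 10*3) = 5*(8 - 30) = 5*(-22) = -110)
59*(b + X) = 59*(205 - 110) = 59*95 = 5605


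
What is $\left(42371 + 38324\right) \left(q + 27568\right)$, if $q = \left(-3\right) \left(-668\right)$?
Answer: $2386312540$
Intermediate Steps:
$q = 2004$
$\left(42371 + 38324\right) \left(q + 27568\right) = \left(42371 + 38324\right) \left(2004 + 27568\right) = 80695 \cdot 29572 = 2386312540$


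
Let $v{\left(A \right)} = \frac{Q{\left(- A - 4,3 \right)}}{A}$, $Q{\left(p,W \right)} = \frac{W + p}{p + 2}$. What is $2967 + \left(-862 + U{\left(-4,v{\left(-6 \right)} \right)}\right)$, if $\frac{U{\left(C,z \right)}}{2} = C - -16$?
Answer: $2129$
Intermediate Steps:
$Q{\left(p,W \right)} = \frac{W + p}{2 + p}$
$v{\left(A \right)} = \frac{-1 - A}{A \left(-2 - A\right)}$ ($v{\left(A \right)} = \frac{\frac{1}{2 - \left(4 + A\right)} \left(3 - \left(4 + A\right)\right)}{A} = \frac{\frac{1}{-2 - A} \left(-1 - A\right)}{A} = \frac{-1 - A}{A \left(-2 - A\right)}$)
$U{\left(C,z \right)} = 32 + 2 C$ ($U{\left(C,z \right)} = 2 \left(C - -16\right) = 2 \left(C + 16\right) = 2 \left(16 + C\right) = 32 + 2 C$)
$2967 + \left(-862 + U{\left(-4,v{\left(-6 \right)} \right)}\right) = 2967 + \left(-862 + \left(32 + 2 \left(-4\right)\right)\right) = 2967 + \left(-862 + \left(32 - 8\right)\right) = 2967 + \left(-862 + 24\right) = 2967 - 838 = 2129$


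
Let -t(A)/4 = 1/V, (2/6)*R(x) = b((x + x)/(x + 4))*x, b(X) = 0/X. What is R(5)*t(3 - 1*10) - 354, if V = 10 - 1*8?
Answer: -354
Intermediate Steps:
V = 2 (V = 10 - 8 = 2)
b(X) = 0
R(x) = 0 (R(x) = 3*(0*x) = 3*0 = 0)
t(A) = -2 (t(A) = -4/2 = -4*½ = -2)
R(5)*t(3 - 1*10) - 354 = 0*(-2) - 354 = 0 - 354 = -354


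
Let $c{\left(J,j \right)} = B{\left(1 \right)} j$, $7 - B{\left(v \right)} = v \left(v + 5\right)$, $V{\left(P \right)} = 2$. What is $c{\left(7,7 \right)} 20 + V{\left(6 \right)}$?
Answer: $142$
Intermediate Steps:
$B{\left(v \right)} = 7 - v \left(5 + v\right)$ ($B{\left(v \right)} = 7 - v \left(v + 5\right) = 7 - v \left(5 + v\right)$)
$c{\left(J,j \right)} = j$ ($c{\left(J,j \right)} = \left(7 - 1^{2} - 5\right) j = \left(7 - 1 - 5\right) j = 1 j = j$)
$c{\left(7,7 \right)} 20 + V{\left(6 \right)} = 7 \cdot 20 + 2 = 140 + 2 = 142$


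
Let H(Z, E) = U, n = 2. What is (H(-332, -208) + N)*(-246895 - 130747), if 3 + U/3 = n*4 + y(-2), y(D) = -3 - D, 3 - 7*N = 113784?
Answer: 42936762474/7 ≈ 6.1338e+9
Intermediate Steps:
N = -113781/7 (N = 3/7 - ⅐*113784 = 3/7 - 113784/7 = -113781/7 ≈ -16254.)
U = 12 (U = -9 + 3*(2*4 + (-3 - 1*(-2))) = -9 + 3*(8 + (-3 + 2)) = -9 + 3*(8 - 1) = -9 + 3*7 = -9 + 21 = 12)
H(Z, E) = 12
(H(-332, -208) + N)*(-246895 - 130747) = (12 - 113781/7)*(-246895 - 130747) = -113697/7*(-377642) = 42936762474/7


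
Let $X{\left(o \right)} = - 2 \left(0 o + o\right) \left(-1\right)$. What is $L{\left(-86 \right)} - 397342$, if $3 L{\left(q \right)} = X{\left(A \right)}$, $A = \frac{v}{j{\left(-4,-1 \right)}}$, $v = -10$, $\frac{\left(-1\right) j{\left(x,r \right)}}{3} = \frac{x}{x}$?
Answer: $- \frac{3576058}{9} \approx -3.9734 \cdot 10^{5}$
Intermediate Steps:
$j{\left(x,r \right)} = -3$ ($j{\left(x,r \right)} = - 3 \frac{x}{x} = \left(-3\right) 1 = -3$)
$A = \frac{10}{3}$ ($A = - \frac{10}{-3} = \left(-10\right) \left(- \frac{1}{3}\right) = \frac{10}{3} \approx 3.3333$)
$X{\left(o \right)} = 2 o$ ($X{\left(o \right)} = - 2 \left(0 + o\right) \left(-1\right) = - 2 o \left(-1\right) = 2 o$)
$L{\left(q \right)} = \frac{20}{9}$ ($L{\left(q \right)} = \frac{2 \cdot \frac{10}{3}}{3} = \frac{1}{3} \cdot \frac{20}{3} = \frac{20}{9}$)
$L{\left(-86 \right)} - 397342 = \frac{20}{9} - 397342 = - \frac{3576058}{9}$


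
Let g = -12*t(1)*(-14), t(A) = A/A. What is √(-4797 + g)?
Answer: I*√4629 ≈ 68.037*I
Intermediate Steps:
t(A) = 1
g = 168 (g = -12*1*(-14) = -12*(-14) = 168)
√(-4797 + g) = √(-4797 + 168) = √(-4629) = I*√4629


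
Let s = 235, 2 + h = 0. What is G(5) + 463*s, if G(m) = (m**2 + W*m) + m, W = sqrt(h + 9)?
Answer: 108835 + 5*sqrt(7) ≈ 1.0885e+5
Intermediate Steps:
h = -2 (h = -2 + 0 = -2)
W = sqrt(7) (W = sqrt(-2 + 9) = sqrt(7) ≈ 2.6458)
G(m) = m + m**2 + m*sqrt(7) (G(m) = (m**2 + sqrt(7)*m) + m = (m**2 + m*sqrt(7)) + m = m + m**2 + m*sqrt(7))
G(5) + 463*s = 5*(1 + 5 + sqrt(7)) + 463*235 = 5*(6 + sqrt(7)) + 108805 = (30 + 5*sqrt(7)) + 108805 = 108835 + 5*sqrt(7)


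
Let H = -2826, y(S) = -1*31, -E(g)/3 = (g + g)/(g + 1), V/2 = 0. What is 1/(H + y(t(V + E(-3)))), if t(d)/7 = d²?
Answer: -1/2857 ≈ -0.00035002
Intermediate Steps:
V = 0 (V = 2*0 = 0)
E(g) = -6*g/(1 + g) (E(g) = -3*(g + g)/(g + 1) = -3*2*g/(1 + g) = -6*g/(1 + g))
t(d) = 7*d²
y(S) = -31
1/(H + y(t(V + E(-3)))) = 1/(-2826 - 31) = 1/(-2857) = -1/2857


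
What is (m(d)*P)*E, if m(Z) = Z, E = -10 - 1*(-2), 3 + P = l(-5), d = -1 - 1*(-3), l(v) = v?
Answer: 128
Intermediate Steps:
d = 2 (d = -1 + 3 = 2)
P = -8 (P = -3 - 5 = -8)
E = -8 (E = -10 + 2 = -8)
(m(d)*P)*E = (2*(-8))*(-8) = -16*(-8) = 128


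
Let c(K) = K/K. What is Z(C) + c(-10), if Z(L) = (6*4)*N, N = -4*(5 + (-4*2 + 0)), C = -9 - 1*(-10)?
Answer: 289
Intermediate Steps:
C = 1 (C = -9 + 10 = 1)
N = 12 (N = -4*(5 + (-8 + 0)) = -4*(5 - 8) = -4*(-3) = 12)
Z(L) = 288 (Z(L) = (6*4)*12 = 24*12 = 288)
c(K) = 1
Z(C) + c(-10) = 288 + 1 = 289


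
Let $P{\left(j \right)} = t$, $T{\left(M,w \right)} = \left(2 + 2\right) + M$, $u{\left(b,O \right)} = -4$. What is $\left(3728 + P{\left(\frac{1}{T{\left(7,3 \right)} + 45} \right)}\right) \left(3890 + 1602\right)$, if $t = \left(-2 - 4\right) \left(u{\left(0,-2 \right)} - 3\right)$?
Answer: $20704840$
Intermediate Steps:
$T{\left(M,w \right)} = 4 + M$
$t = 42$ ($t = \left(-2 - 4\right) \left(-4 - 3\right) = \left(-6\right) \left(-7\right) = 42$)
$P{\left(j \right)} = 42$
$\left(3728 + P{\left(\frac{1}{T{\left(7,3 \right)} + 45} \right)}\right) \left(3890 + 1602\right) = \left(3728 + 42\right) \left(3890 + 1602\right) = 3770 \cdot 5492 = 20704840$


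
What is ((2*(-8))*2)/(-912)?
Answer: 2/57 ≈ 0.035088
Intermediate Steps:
((2*(-8))*2)/(-912) = -16*2*(-1/912) = -32*(-1/912) = 2/57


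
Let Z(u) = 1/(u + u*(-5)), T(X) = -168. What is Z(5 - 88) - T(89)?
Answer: 55777/332 ≈ 168.00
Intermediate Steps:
Z(u) = -1/(4*u) (Z(u) = 1/(u - 5*u) = 1/(-4*u) = -1/(4*u))
Z(5 - 88) - T(89) = -1/(4*(5 - 88)) - 1*(-168) = -¼/(-83) + 168 = -¼*(-1/83) + 168 = 1/332 + 168 = 55777/332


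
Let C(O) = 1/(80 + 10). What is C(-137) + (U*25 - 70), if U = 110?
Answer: 241201/90 ≈ 2680.0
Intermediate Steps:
C(O) = 1/90
C(-137) + (U*25 - 70) = 1/90 + (110*25 - 70) = 1/90 + (2750 - 70) = 1/90 + 2680 = 241201/90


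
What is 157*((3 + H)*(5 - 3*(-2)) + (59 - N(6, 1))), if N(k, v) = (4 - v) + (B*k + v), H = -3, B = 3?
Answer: 5809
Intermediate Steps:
N(k, v) = 4 + 3*k (N(k, v) = (4 - v) + (3*k + v) = (4 - v) + (v + 3*k) = 4 + 3*k)
157*((3 + H)*(5 - 3*(-2)) + (59 - N(6, 1))) = 157*((3 - 3)*(5 - 3*(-2)) + (59 - (4 + 3*6))) = 157*(0*(5 + 6) + (59 - (4 + 18))) = 157*(0*11 + (59 - 1*22)) = 157*(0 + (59 - 22)) = 157*(0 + 37) = 157*37 = 5809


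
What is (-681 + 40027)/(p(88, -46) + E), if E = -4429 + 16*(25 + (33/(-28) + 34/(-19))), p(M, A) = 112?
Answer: -5233018/527277 ≈ -9.9246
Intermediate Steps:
E = -542173/133 (E = -4429 + 16*(25 + (33*(-1/28) + 34*(-1/19))) = -4429 + 16*(25 + (-33/28 - 34/19)) = -4429 + 16*(25 - 1579/532) = -4429 + 16*(11721/532) = -4429 + 46884/133 = -542173/133 ≈ -4076.5)
(-681 + 40027)/(p(88, -46) + E) = (-681 + 40027)/(112 - 542173/133) = 39346/(-527277/133) = 39346*(-133/527277) = -5233018/527277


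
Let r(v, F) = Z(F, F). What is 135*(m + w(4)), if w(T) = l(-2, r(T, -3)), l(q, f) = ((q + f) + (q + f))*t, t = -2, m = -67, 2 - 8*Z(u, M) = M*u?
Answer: -14985/2 ≈ -7492.5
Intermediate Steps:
Z(u, M) = ¼ - M*u/8
r(v, F) = ¼ - F²/8 (r(v, F) = ¼ - F*F/8 = ¼ - F²/8)
l(q, f) = -4*f - 4*q (l(q, f) = ((q + f) + (q + f))*(-2) = ((f + q) + (f + q))*(-2) = (2*f + 2*q)*(-2) = -4*f - 4*q)
w(T) = 23/2 (w(T) = -4*(¼ - ⅛*(-3)²) - 4*(-2) = -4*(¼ - ⅛*9) + 8 = -4*(¼ - 9/8) + 8 = -4*(-7/8) + 8 = 7/2 + 8 = 23/2)
135*(m + w(4)) = 135*(-67 + 23/2) = 135*(-111/2) = -14985/2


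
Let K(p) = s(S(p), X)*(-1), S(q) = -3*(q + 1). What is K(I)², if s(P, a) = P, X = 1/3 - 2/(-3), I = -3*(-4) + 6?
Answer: 3249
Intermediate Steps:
S(q) = -3 - 3*q (S(q) = -3*(1 + q) = -3 - 3*q)
I = 18 (I = 12 + 6 = 18)
X = 1 (X = 1*(⅓) - 2*(-⅓) = ⅓ + ⅔ = 1)
K(p) = 3 + 3*p (K(p) = (-3 - 3*p)*(-1) = 3 + 3*p)
K(I)² = (3 + 3*18)² = (3 + 54)² = 57² = 3249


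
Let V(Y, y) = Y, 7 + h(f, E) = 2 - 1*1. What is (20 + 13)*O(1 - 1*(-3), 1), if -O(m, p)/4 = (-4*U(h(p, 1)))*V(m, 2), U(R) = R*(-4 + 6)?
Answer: -25344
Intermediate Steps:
h(f, E) = -6 (h(f, E) = -7 + (2 - 1*1) = -7 + (2 - 1) = -7 + 1 = -6)
U(R) = 2*R (U(R) = R*2 = 2*R)
O(m, p) = -192*m (O(m, p) = -4*(-8*(-6))*m = -4*(-4*(-12))*m = -192*m)
(20 + 13)*O(1 - 1*(-3), 1) = (20 + 13)*(-192*(1 - 1*(-3))) = 33*(-192*(1 + 3)) = 33*(-192*4) = 33*(-768) = -25344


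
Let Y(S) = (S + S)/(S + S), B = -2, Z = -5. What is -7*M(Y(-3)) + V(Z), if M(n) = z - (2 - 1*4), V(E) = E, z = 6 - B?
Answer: -75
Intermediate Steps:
Y(S) = 1 (Y(S) = (2*S)/((2*S)) = (2*S)*(1/(2*S)) = 1)
z = 8 (z = 6 - 1*(-2) = 6 + 2 = 8)
M(n) = 10 (M(n) = 8 - (2 - 1*4) = 8 - (2 - 4) = 8 - 1*(-2) = 8 + 2 = 10)
-7*M(Y(-3)) + V(Z) = -7*10 - 5 = -70 - 5 = -75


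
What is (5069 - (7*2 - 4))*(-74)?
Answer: -374366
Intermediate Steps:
(5069 - (7*2 - 4))*(-74) = (5069 - (14 - 4))*(-74) = (5069 - 1*10)*(-74) = (5069 - 10)*(-74) = 5059*(-74) = -374366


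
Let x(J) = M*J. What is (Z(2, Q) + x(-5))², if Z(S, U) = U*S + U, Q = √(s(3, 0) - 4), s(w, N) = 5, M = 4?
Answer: 289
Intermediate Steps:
x(J) = 4*J
Q = 1 (Q = √(5 - 4) = √1 = 1)
Z(S, U) = U + S*U (Z(S, U) = S*U + U = U + S*U)
(Z(2, Q) + x(-5))² = (1*(1 + 2) + 4*(-5))² = (1*3 - 20)² = (3 - 20)² = (-17)² = 289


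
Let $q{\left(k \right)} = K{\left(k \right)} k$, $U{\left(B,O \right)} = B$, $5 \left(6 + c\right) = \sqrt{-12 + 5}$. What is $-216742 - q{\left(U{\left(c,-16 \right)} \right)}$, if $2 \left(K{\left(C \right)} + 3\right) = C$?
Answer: $- \frac{10838893}{50} + \frac{9 i \sqrt{7}}{5} \approx -2.1678 \cdot 10^{5} + 4.7624 i$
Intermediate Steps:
$c = -6 + \frac{i \sqrt{7}}{5}$ ($c = -6 + \frac{\sqrt{-12 + 5}}{5} = -6 + \frac{\sqrt{-7}}{5} = -6 + \frac{i \sqrt{7}}{5} \approx -6.0 + 0.52915 i$)
$K{\left(C \right)} = -3 + \frac{C}{2}$
$q{\left(k \right)} = k \left(-3 + \frac{k}{2}\right)$ ($q{\left(k \right)} = \left(-3 + \frac{k}{2}\right) k = k \left(-3 + \frac{k}{2}\right)$)
$-216742 - q{\left(U{\left(c,-16 \right)} \right)} = -216742 - \frac{\left(-6 + \frac{i \sqrt{7}}{5}\right) \left(-6 - \left(6 - \frac{i \sqrt{7}}{5}\right)\right)}{2} = -216742 - \frac{\left(-6 + \frac{i \sqrt{7}}{5}\right) \left(-12 + \frac{i \sqrt{7}}{5}\right)}{2} = -216742 - \frac{\left(-12 + \frac{i \sqrt{7}}{5}\right) \left(-6 + \frac{i \sqrt{7}}{5}\right)}{2}$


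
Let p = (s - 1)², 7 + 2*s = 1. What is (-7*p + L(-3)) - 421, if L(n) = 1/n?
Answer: -1600/3 ≈ -533.33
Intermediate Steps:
s = -3 (s = -7/2 + (½)*1 = -7/2 + ½ = -3)
p = 16 (p = (-3 - 1)² = (-4)² = 16)
(-7*p + L(-3)) - 421 = (-7*16 + 1/(-3)) - 421 = (-112 - ⅓) - 421 = -337/3 - 421 = -1600/3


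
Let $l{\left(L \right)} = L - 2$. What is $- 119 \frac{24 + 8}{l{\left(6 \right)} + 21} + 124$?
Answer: $- \frac{708}{25} \approx -28.32$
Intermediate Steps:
$l{\left(L \right)} = -2 + L$ ($l{\left(L \right)} = L - 2 = -2 + L$)
$- 119 \frac{24 + 8}{l{\left(6 \right)} + 21} + 124 = - 119 \frac{24 + 8}{\left(-2 + 6\right) + 21} + 124 = - 119 \frac{32}{4 + 21} + 124 = - 119 \cdot \frac{32}{25} + 124 = - 119 \cdot 32 \cdot \frac{1}{25} + 124 = \left(-119\right) \frac{32}{25} + 124 = - \frac{3808}{25} + 124 = - \frac{708}{25}$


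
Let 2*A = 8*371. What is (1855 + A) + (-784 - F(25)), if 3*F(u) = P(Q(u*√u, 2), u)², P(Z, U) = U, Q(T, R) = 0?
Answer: 7040/3 ≈ 2346.7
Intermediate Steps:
A = 1484 (A = (8*371)/2 = (½)*2968 = 1484)
F(u) = u²/3
(1855 + A) + (-784 - F(25)) = (1855 + 1484) + (-784 - 25²/3) = 3339 + (-784 - 625/3) = 3339 - 2977/3 = 7040/3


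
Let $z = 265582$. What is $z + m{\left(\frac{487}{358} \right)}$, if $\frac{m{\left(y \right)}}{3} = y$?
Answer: $\frac{95079817}{358} \approx 2.6559 \cdot 10^{5}$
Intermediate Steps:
$m{\left(y \right)} = 3 y$
$z + m{\left(\frac{487}{358} \right)} = 265582 + 3 \cdot \frac{487}{358} = 265582 + \frac{1461}{358} = \frac{95079817}{358}$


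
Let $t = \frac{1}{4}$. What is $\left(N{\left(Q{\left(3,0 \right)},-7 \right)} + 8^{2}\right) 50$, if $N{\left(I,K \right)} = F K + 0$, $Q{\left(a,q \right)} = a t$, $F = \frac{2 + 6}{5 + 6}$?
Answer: $\frac{32400}{11} \approx 2945.5$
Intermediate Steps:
$t = \frac{1}{4} \approx 0.25$
$F = \frac{8}{11} \approx 0.72727$
$Q{\left(a,q \right)} = \frac{a}{4}$ ($Q{\left(a,q \right)} = a \frac{1}{4} = \frac{a}{4}$)
$N{\left(I,K \right)} = \frac{8 K}{11}$ ($N{\left(I,K \right)} = \frac{8 K}{11} + 0 = \frac{8 K}{11}$)
$\left(N{\left(Q{\left(3,0 \right)},-7 \right)} + 8^{2}\right) 50 = \left(\frac{8}{11} \left(-7\right) + 8^{2}\right) 50 = \left(- \frac{56}{11} + 64\right) 50 = \frac{648}{11} \cdot 50 = \frac{32400}{11}$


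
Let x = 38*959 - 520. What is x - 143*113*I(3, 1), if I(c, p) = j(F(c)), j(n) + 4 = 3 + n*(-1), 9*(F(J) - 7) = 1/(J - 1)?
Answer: 2989651/18 ≈ 1.6609e+5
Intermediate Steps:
F(J) = 7 + 1/(9*(-1 + J)) (F(J) = 7 + 1/(9*(J - 1)) = 7 + 1/(9*(-1 + J)))
j(n) = -1 - n (j(n) = -4 + (3 + n*(-1)) = -4 + (3 - n) = -1 - n)
I(c, p) = -1 - (-62 + 63*c)/(9*(-1 + c))
x = 35922 (x = 36442 - 520 = 35922)
x - 143*113*I(3, 1) = 35922 - 143*113*(71 - 72*3)/(9*(-1 + 3)) = 35922 - 16159*(⅑)*(71 - 216)/2 = 35922 - 16159*(⅑)*(½)*(-145) = 35922 - 16159*(-145)/18 = 35922 - 1*(-2343055/18) = 35922 + 2343055/18 = 2989651/18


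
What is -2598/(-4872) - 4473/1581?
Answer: -982501/427924 ≈ -2.2960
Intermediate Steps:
-2598/(-4872) - 4473/1581 = -2598*(-1/4872) - 4473*1/1581 = 433/812 - 1491/527 = -982501/427924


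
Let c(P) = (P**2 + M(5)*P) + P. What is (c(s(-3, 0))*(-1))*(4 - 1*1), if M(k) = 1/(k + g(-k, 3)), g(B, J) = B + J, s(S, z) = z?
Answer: 0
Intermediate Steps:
M(k) = 1/3 (M(k) = 1/(k + (-k + 3)) = 1/(k + (3 - k)) = 1/3)
c(P) = P**2 + 4*P/3 (c(P) = (P**2 + P/3) + P = P**2 + 4*P/3)
(c(s(-3, 0))*(-1))*(4 - 1*1) = (((1/3)*0*(4 + 3*0))*(-1))*(4 - 1*1) = (((1/3)*0*(4 + 0))*(-1))*(4 - 1) = (((1/3)*0*4)*(-1))*3 = (0*(-1))*3 = 0*3 = 0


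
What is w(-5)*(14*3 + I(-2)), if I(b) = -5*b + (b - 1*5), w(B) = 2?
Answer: 90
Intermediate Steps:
I(b) = -5 - 4*b (I(b) = -5*b + (b - 5) = -5*b + (-5 + b) = -5 - 4*b)
w(-5)*(14*3 + I(-2)) = 2*(14*3 + (-5 - 4*(-2))) = 2*(42 + (-5 + 8)) = 2*(42 + 3) = 2*45 = 90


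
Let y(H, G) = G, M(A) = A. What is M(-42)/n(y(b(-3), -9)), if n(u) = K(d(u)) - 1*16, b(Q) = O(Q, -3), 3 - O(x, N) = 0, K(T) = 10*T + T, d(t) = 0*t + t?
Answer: 42/115 ≈ 0.36522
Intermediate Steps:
d(t) = t (d(t) = 0 + t = t)
K(T) = 11*T
O(x, N) = 3 (O(x, N) = 3 - 1*0 = 3 + 0 = 3)
b(Q) = 3
n(u) = -16 + 11*u (n(u) = 11*u - 1*16 = 11*u - 16 = -16 + 11*u)
M(-42)/n(y(b(-3), -9)) = -42/(-16 + 11*(-9)) = -42/(-16 - 99) = -42/(-115) = -42*(-1/115) = 42/115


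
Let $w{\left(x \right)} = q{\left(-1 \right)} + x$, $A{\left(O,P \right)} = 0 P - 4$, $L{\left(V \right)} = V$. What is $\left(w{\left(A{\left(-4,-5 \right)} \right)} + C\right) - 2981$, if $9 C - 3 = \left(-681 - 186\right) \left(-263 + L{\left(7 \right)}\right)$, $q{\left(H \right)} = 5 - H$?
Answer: $\frac{65048}{3} \approx 21683.0$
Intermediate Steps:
$A{\left(O,P \right)} = -4$ ($A{\left(O,P \right)} = 0 - 4 = -4$)
$w{\left(x \right)} = 6 + x$ ($w{\left(x \right)} = \left(5 - -1\right) + x = \left(5 + 1\right) + x = 6 + x$)
$C = \frac{73985}{3}$ ($C = \frac{1}{3} + \frac{\left(-681 - 186\right) \left(-263 + 7\right)}{9} = \frac{1}{3} + \frac{\left(-867\right) \left(-256\right)}{9} = \frac{1}{3} + \frac{1}{9} \cdot 221952 = \frac{1}{3} + \frac{73984}{3} = \frac{73985}{3} \approx 24662.0$)
$\left(w{\left(A{\left(-4,-5 \right)} \right)} + C\right) - 2981 = \left(\left(6 - 4\right) + \frac{73985}{3}\right) - 2981 = \left(2 + \frac{73985}{3}\right) - 2981 = \frac{73991}{3} - 2981 = \frac{65048}{3}$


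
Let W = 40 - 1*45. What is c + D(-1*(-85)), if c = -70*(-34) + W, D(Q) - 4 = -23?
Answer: 2356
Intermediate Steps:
D(Q) = -19 (D(Q) = 4 - 23 = -19)
W = -5 (W = 40 - 45 = -5)
c = 2375 (c = -70*(-34) - 5 = 2380 - 5 = 2375)
c + D(-1*(-85)) = 2375 - 19 = 2356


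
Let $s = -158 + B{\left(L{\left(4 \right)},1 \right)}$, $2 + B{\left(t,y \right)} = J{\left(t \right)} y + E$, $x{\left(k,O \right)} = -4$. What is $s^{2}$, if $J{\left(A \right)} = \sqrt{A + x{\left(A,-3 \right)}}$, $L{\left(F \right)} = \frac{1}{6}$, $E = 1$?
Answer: $\frac{\left(954 - i \sqrt{138}\right)^{2}}{36} \approx 25277.0 - 622.61 i$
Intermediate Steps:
$L{\left(F \right)} = \frac{1}{6}$
$J{\left(A \right)} = \sqrt{-4 + A}$ ($J{\left(A \right)} = \sqrt{A - 4} = \sqrt{-4 + A}$)
$B{\left(t,y \right)} = -1 + y \sqrt{-4 + t}$ ($B{\left(t,y \right)} = -2 + \left(\sqrt{-4 + t} y + 1\right) = -2 + \left(y \sqrt{-4 + t} + 1\right) = -2 + \left(1 + y \sqrt{-4 + t}\right) = -1 + y \sqrt{-4 + t}$)
$s = -159 + \frac{i \sqrt{138}}{6}$ ($s = -158 - \left(1 - \sqrt{-4 + \frac{1}{6}}\right) = -158 - \left(1 - \sqrt{- \frac{23}{6}}\right) = -158 - \left(1 - \frac{i \sqrt{138}}{6}\right) = -159 + \frac{i \sqrt{138}}{6} \approx -159.0 + 1.9579 i$)
$s^{2} = \left(-159 + \frac{i \sqrt{138}}{6}\right)^{2}$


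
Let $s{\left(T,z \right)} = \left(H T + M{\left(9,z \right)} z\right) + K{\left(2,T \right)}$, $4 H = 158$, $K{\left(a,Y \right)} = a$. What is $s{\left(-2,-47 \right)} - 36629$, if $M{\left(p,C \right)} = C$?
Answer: $-34497$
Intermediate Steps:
$H = \frac{79}{2}$ ($H = \frac{1}{4} \cdot 158 = \frac{79}{2} \approx 39.5$)
$s{\left(T,z \right)} = 2 + z^{2} + \frac{79 T}{2}$ ($s{\left(T,z \right)} = \left(\frac{79 T}{2} + z z\right) + 2 = \left(\frac{79 T}{2} + z^{2}\right) + 2 = \left(z^{2} + \frac{79 T}{2}\right) + 2 = 2 + z^{2} + \frac{79 T}{2}$)
$s{\left(-2,-47 \right)} - 36629 = \left(2 + \left(-47\right)^{2} + \frac{79}{2} \left(-2\right)\right) - 36629 = \left(2 + 2209 - 79\right) - 36629 = 2132 - 36629 = -34497$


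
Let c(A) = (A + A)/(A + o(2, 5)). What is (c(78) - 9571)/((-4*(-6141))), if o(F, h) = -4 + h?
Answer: -755953/1940556 ≈ -0.38955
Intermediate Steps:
c(A) = 2*A/(1 + A) (c(A) = (A + A)/(A + (-4 + 5)) = (2*A)/(A + 1) = (2*A)/(1 + A) = 2*A/(1 + A))
(c(78) - 9571)/((-4*(-6141))) = (2*78/(1 + 78) - 9571)/((-4*(-6141))) = (2*78/79 - 9571)/24564 = (2*78*(1/79) - 9571)*(1/24564) = (156/79 - 9571)*(1/24564) = -755953/79*1/24564 = -755953/1940556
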